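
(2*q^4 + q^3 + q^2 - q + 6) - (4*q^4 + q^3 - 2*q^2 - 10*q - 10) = -2*q^4 + 3*q^2 + 9*q + 16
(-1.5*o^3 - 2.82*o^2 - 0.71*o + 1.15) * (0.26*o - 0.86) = -0.39*o^4 + 0.5568*o^3 + 2.2406*o^2 + 0.9096*o - 0.989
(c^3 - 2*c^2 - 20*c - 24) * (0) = 0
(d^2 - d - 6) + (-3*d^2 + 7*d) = -2*d^2 + 6*d - 6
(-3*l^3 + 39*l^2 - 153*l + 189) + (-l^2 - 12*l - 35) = -3*l^3 + 38*l^2 - 165*l + 154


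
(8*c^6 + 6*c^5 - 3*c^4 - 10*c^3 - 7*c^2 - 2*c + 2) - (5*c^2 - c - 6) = 8*c^6 + 6*c^5 - 3*c^4 - 10*c^3 - 12*c^2 - c + 8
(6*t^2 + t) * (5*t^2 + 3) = 30*t^4 + 5*t^3 + 18*t^2 + 3*t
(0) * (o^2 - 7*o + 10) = 0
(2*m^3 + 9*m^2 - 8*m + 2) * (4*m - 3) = 8*m^4 + 30*m^3 - 59*m^2 + 32*m - 6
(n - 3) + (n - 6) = 2*n - 9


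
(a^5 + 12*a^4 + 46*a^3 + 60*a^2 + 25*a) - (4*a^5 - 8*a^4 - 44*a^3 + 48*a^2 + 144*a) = -3*a^5 + 20*a^4 + 90*a^3 + 12*a^2 - 119*a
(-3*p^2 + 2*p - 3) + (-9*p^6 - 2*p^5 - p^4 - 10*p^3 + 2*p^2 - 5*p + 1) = -9*p^6 - 2*p^5 - p^4 - 10*p^3 - p^2 - 3*p - 2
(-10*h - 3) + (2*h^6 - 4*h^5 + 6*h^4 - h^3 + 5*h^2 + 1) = 2*h^6 - 4*h^5 + 6*h^4 - h^3 + 5*h^2 - 10*h - 2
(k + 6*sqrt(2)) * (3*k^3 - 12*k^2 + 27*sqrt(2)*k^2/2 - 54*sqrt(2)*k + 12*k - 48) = 3*k^4 - 12*k^3 + 63*sqrt(2)*k^3/2 - 126*sqrt(2)*k^2 + 174*k^2 - 696*k + 72*sqrt(2)*k - 288*sqrt(2)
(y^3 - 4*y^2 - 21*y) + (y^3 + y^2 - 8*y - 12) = 2*y^3 - 3*y^2 - 29*y - 12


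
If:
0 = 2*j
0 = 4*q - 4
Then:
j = 0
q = 1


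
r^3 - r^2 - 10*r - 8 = (r - 4)*(r + 1)*(r + 2)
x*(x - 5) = x^2 - 5*x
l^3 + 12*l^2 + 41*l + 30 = (l + 1)*(l + 5)*(l + 6)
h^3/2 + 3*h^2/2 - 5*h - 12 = (h/2 + 1)*(h - 3)*(h + 4)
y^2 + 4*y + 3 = (y + 1)*(y + 3)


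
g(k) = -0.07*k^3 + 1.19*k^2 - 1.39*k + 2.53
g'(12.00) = -3.07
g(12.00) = 36.25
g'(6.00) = 5.33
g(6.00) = 21.91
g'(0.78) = 0.34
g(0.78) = 2.14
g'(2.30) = 2.97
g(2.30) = 4.78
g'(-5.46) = -20.65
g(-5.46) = 56.99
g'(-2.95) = -10.24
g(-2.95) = 18.78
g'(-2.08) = -7.25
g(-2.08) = 11.20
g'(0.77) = 0.32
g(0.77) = 2.13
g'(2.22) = 2.86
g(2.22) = 4.54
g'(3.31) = 4.19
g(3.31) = 8.43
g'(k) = -0.21*k^2 + 2.38*k - 1.39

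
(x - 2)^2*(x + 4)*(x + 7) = x^4 + 7*x^3 - 12*x^2 - 68*x + 112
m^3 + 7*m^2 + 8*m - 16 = (m - 1)*(m + 4)^2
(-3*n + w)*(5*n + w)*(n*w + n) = -15*n^3*w - 15*n^3 + 2*n^2*w^2 + 2*n^2*w + n*w^3 + n*w^2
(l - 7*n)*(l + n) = l^2 - 6*l*n - 7*n^2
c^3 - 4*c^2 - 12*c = c*(c - 6)*(c + 2)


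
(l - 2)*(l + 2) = l^2 - 4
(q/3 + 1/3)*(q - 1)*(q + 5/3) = q^3/3 + 5*q^2/9 - q/3 - 5/9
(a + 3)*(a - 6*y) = a^2 - 6*a*y + 3*a - 18*y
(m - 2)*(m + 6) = m^2 + 4*m - 12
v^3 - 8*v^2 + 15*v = v*(v - 5)*(v - 3)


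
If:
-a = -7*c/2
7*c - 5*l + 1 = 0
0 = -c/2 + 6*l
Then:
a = -42/79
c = -12/79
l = -1/79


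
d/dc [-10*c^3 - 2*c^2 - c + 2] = -30*c^2 - 4*c - 1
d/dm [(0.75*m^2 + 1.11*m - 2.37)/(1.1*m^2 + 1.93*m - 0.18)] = (0.2265*m^2 + 4.944*m + 4.3743)/(1.21*m^4 + 4.246*m^3 + 3.3289*m^2 - 0.6948*m + 0.0324)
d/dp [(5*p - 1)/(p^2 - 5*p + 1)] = p*(2 - 5*p)/(p^4 - 10*p^3 + 27*p^2 - 10*p + 1)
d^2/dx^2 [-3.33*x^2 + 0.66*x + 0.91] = -6.66000000000000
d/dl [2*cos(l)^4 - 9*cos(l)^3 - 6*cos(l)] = (-8*cos(l)^3 + 27*cos(l)^2 + 6)*sin(l)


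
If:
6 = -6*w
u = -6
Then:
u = -6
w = -1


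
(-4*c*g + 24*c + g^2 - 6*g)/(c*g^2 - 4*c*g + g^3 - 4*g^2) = (-4*c*g + 24*c + g^2 - 6*g)/(g*(c*g - 4*c + g^2 - 4*g))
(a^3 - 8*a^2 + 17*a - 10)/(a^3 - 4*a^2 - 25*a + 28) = (a^2 - 7*a + 10)/(a^2 - 3*a - 28)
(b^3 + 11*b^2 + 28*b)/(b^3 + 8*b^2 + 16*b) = (b + 7)/(b + 4)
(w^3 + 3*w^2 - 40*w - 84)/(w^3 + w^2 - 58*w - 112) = (w - 6)/(w - 8)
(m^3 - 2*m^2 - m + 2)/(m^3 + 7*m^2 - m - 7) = (m - 2)/(m + 7)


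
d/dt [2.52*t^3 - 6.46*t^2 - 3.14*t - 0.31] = 7.56*t^2 - 12.92*t - 3.14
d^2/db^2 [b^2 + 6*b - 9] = 2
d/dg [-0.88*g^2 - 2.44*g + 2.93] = -1.76*g - 2.44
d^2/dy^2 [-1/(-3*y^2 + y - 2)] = 2*(-9*y^2 + 3*y + (6*y - 1)^2 - 6)/(3*y^2 - y + 2)^3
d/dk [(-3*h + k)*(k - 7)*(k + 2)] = -6*h*k + 15*h + 3*k^2 - 10*k - 14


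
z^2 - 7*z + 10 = (z - 5)*(z - 2)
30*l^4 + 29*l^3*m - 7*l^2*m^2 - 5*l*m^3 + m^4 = (-5*l + m)*(-3*l + m)*(l + m)*(2*l + m)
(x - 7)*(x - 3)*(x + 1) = x^3 - 9*x^2 + 11*x + 21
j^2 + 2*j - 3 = (j - 1)*(j + 3)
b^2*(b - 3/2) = b^3 - 3*b^2/2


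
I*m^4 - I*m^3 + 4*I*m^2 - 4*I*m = m*(m - 2*I)*(m + 2*I)*(I*m - I)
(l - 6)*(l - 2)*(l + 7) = l^3 - l^2 - 44*l + 84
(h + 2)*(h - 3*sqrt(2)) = h^2 - 3*sqrt(2)*h + 2*h - 6*sqrt(2)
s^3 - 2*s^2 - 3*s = s*(s - 3)*(s + 1)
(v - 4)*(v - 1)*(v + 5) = v^3 - 21*v + 20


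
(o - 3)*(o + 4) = o^2 + o - 12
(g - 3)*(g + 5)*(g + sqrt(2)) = g^3 + sqrt(2)*g^2 + 2*g^2 - 15*g + 2*sqrt(2)*g - 15*sqrt(2)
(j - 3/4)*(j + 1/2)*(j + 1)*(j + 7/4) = j^4 + 5*j^3/2 + 11*j^2/16 - 47*j/32 - 21/32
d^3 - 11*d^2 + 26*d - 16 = (d - 8)*(d - 2)*(d - 1)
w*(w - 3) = w^2 - 3*w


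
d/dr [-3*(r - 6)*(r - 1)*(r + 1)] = -9*r^2 + 36*r + 3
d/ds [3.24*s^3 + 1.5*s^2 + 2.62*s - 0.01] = 9.72*s^2 + 3.0*s + 2.62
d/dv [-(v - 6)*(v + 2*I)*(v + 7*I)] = -3*v^2 + v*(12 - 18*I) + 14 + 54*I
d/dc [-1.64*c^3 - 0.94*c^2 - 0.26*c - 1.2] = -4.92*c^2 - 1.88*c - 0.26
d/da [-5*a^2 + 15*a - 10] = 15 - 10*a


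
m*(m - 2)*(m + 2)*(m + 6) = m^4 + 6*m^3 - 4*m^2 - 24*m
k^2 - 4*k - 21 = (k - 7)*(k + 3)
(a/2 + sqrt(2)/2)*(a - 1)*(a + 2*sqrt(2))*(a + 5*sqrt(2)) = a^4/2 - a^3/2 + 4*sqrt(2)*a^3 - 4*sqrt(2)*a^2 + 17*a^2 - 17*a + 10*sqrt(2)*a - 10*sqrt(2)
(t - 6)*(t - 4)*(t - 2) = t^3 - 12*t^2 + 44*t - 48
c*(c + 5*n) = c^2 + 5*c*n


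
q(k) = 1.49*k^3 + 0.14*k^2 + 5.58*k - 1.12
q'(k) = 4.47*k^2 + 0.28*k + 5.58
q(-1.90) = -21.44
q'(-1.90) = 21.18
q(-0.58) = -4.60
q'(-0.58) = 6.92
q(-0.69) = -5.39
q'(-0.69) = 7.51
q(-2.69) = -44.12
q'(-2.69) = 37.17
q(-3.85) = -105.56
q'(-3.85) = 70.76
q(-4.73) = -182.06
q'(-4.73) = 104.26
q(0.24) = 0.25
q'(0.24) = 5.90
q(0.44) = 1.49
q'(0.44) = 6.57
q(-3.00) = -56.83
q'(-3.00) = 44.97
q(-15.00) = -5082.07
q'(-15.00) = 1007.13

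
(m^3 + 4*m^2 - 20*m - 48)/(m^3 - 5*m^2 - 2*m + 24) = (m + 6)/(m - 3)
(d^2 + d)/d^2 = (d + 1)/d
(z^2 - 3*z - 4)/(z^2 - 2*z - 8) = (z + 1)/(z + 2)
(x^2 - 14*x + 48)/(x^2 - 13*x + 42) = (x - 8)/(x - 7)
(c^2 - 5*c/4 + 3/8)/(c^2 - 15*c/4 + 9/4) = (c - 1/2)/(c - 3)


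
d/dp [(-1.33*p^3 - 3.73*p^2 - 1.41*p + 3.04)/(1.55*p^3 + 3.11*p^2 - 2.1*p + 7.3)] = (1.6452*p^4 + 9.957*p^3 - 31.0449*p^2 - 73.3668*p - 3.909)/(2.4025*p^6 + 9.641*p^5 + 3.1621*p^4 + 9.568*p^3 + 49.816*p^2 - 30.66*p + 53.29)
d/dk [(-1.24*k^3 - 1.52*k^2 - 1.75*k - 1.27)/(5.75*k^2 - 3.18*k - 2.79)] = (-7.13*k^4 + 7.8864*k^3 + 25.2749*k^2 + 23.0866*k + 0.8439)/(33.0625*k^4 - 36.57*k^3 - 21.9726*k^2 + 17.7444*k + 7.7841)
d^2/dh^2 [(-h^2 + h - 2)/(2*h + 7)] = -142/(8*h^3 + 84*h^2 + 294*h + 343)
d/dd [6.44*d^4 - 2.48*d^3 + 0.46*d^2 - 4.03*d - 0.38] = 25.76*d^3 - 7.44*d^2 + 0.92*d - 4.03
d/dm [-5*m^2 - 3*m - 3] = -10*m - 3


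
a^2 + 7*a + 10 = (a + 2)*(a + 5)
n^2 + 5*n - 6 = (n - 1)*(n + 6)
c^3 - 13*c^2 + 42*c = c*(c - 7)*(c - 6)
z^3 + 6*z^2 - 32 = (z - 2)*(z + 4)^2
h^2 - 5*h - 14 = (h - 7)*(h + 2)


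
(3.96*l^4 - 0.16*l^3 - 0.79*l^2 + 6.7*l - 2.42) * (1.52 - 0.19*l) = -0.7524*l^5 + 6.0496*l^4 - 0.0931*l^3 - 2.4738*l^2 + 10.6438*l - 3.6784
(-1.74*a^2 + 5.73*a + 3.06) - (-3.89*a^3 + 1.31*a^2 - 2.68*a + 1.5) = 3.89*a^3 - 3.05*a^2 + 8.41*a + 1.56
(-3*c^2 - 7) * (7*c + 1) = -21*c^3 - 3*c^2 - 49*c - 7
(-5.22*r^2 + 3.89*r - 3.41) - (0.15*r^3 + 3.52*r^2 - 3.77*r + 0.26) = -0.15*r^3 - 8.74*r^2 + 7.66*r - 3.67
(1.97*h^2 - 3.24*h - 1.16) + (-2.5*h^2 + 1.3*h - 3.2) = -0.53*h^2 - 1.94*h - 4.36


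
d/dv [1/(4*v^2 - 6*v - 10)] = (3 - 4*v)/(2*(-2*v^2 + 3*v + 5)^2)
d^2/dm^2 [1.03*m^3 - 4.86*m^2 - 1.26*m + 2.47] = 6.18*m - 9.72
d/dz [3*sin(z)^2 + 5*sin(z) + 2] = (6*sin(z) + 5)*cos(z)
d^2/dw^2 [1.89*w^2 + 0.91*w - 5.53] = 3.78000000000000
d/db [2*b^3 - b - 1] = 6*b^2 - 1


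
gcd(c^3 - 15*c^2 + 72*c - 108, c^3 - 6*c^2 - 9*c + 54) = c^2 - 9*c + 18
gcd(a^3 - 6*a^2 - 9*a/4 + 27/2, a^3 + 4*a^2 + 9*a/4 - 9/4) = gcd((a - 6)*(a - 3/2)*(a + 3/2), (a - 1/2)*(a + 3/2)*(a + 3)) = a + 3/2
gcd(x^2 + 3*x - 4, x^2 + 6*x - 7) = x - 1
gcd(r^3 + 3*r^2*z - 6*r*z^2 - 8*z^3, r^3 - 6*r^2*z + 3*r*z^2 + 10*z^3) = -r^2 + r*z + 2*z^2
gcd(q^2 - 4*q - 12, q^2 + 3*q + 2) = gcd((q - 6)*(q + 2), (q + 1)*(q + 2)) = q + 2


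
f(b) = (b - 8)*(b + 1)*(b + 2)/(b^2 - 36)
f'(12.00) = 1.19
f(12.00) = 6.74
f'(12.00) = 1.19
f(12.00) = 6.74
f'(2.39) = 1.38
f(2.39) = 2.76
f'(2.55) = 1.46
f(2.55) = 2.98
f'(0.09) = 0.64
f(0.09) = 0.50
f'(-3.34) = -2.19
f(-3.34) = 1.43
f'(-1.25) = 0.14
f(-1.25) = -0.05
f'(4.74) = 6.68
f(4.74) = 9.32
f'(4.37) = 4.30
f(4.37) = 7.35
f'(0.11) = 0.64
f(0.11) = 0.51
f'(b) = -2*b*(b - 8)*(b + 1)*(b + 2)/(b^2 - 36)^2 + (b - 8)*(b + 1)/(b^2 - 36) + (b - 8)*(b + 2)/(b^2 - 36) + (b + 1)*(b + 2)/(b^2 - 36)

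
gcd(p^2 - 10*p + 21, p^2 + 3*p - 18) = p - 3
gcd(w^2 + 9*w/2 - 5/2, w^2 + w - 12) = 1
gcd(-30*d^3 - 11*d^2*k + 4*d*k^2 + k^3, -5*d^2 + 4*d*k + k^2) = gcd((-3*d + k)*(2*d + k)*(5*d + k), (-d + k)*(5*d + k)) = 5*d + k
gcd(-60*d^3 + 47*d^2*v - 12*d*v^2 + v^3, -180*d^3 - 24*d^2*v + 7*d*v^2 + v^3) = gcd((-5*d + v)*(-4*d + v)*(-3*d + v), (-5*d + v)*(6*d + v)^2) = -5*d + v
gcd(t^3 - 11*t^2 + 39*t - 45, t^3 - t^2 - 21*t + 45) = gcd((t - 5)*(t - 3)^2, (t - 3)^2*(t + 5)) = t^2 - 6*t + 9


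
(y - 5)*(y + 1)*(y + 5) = y^3 + y^2 - 25*y - 25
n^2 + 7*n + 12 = (n + 3)*(n + 4)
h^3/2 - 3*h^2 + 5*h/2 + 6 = (h/2 + 1/2)*(h - 4)*(h - 3)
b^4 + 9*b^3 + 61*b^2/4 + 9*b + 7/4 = (b + 1/2)^2*(b + 1)*(b + 7)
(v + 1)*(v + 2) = v^2 + 3*v + 2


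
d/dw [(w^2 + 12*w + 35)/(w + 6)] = (w^2 + 12*w + 37)/(w^2 + 12*w + 36)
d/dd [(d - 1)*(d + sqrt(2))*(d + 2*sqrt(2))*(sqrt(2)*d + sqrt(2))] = 4*sqrt(2)*d^3 + 18*d^2 + 6*sqrt(2)*d - 6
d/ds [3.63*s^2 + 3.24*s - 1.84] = 7.26*s + 3.24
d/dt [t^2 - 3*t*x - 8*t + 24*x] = 2*t - 3*x - 8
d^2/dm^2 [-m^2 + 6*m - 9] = -2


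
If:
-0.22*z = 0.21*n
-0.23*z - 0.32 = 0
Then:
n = 1.46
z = -1.39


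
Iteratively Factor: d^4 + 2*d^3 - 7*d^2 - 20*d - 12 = (d + 1)*(d^3 + d^2 - 8*d - 12) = (d - 3)*(d + 1)*(d^2 + 4*d + 4) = (d - 3)*(d + 1)*(d + 2)*(d + 2)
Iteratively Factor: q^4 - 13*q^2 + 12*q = (q - 3)*(q^3 + 3*q^2 - 4*q) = q*(q - 3)*(q^2 + 3*q - 4) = q*(q - 3)*(q - 1)*(q + 4)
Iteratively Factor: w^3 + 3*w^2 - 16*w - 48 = (w - 4)*(w^2 + 7*w + 12) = (w - 4)*(w + 3)*(w + 4)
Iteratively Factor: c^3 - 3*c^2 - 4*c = (c + 1)*(c^2 - 4*c) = (c - 4)*(c + 1)*(c)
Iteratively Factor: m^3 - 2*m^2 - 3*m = (m + 1)*(m^2 - 3*m) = (m - 3)*(m + 1)*(m)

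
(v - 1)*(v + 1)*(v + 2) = v^3 + 2*v^2 - v - 2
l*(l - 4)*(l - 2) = l^3 - 6*l^2 + 8*l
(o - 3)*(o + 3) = o^2 - 9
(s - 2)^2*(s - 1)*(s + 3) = s^4 - 2*s^3 - 7*s^2 + 20*s - 12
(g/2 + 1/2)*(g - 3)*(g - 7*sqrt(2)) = g^3/2 - 7*sqrt(2)*g^2/2 - g^2 - 3*g/2 + 7*sqrt(2)*g + 21*sqrt(2)/2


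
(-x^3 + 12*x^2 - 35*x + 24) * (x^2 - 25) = -x^5 + 12*x^4 - 10*x^3 - 276*x^2 + 875*x - 600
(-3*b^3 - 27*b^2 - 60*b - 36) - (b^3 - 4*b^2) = -4*b^3 - 23*b^2 - 60*b - 36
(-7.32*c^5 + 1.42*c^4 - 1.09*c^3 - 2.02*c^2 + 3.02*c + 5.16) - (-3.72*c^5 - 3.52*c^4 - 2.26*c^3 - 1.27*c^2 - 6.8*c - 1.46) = -3.6*c^5 + 4.94*c^4 + 1.17*c^3 - 0.75*c^2 + 9.82*c + 6.62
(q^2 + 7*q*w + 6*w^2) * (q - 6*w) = q^3 + q^2*w - 36*q*w^2 - 36*w^3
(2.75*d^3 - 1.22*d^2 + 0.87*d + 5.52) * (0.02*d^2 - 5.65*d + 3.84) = 0.055*d^5 - 15.5619*d^4 + 17.4704*d^3 - 9.4899*d^2 - 27.8472*d + 21.1968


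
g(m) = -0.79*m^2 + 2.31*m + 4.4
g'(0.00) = 2.31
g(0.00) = 4.40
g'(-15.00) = 26.01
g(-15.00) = -208.00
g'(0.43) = 1.63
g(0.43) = 5.25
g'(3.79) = -3.68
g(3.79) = 1.81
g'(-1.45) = 4.60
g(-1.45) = -0.61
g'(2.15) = -1.09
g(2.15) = 5.71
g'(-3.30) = 7.52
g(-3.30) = -11.83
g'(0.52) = 1.49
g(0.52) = 5.39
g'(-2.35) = 6.02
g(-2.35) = -5.39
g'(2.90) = -2.27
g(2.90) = 4.46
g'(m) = 2.31 - 1.58*m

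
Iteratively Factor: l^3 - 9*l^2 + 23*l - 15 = (l - 1)*(l^2 - 8*l + 15) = (l - 5)*(l - 1)*(l - 3)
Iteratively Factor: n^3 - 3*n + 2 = (n - 1)*(n^2 + n - 2) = (n - 1)^2*(n + 2)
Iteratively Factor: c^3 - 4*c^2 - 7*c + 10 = (c - 5)*(c^2 + c - 2) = (c - 5)*(c + 2)*(c - 1)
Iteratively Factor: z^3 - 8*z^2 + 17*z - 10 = (z - 5)*(z^2 - 3*z + 2) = (z - 5)*(z - 1)*(z - 2)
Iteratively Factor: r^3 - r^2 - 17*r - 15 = (r + 3)*(r^2 - 4*r - 5) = (r - 5)*(r + 3)*(r + 1)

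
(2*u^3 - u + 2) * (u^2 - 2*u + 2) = 2*u^5 - 4*u^4 + 3*u^3 + 4*u^2 - 6*u + 4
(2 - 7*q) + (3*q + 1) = 3 - 4*q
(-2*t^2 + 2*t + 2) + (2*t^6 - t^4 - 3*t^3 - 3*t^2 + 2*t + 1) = 2*t^6 - t^4 - 3*t^3 - 5*t^2 + 4*t + 3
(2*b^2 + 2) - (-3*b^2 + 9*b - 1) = 5*b^2 - 9*b + 3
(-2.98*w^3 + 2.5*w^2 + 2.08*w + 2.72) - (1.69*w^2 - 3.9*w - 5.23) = -2.98*w^3 + 0.81*w^2 + 5.98*w + 7.95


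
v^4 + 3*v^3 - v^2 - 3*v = v*(v - 1)*(v + 1)*(v + 3)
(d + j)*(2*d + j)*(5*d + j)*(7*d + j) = 70*d^4 + 129*d^3*j + 73*d^2*j^2 + 15*d*j^3 + j^4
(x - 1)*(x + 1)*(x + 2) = x^3 + 2*x^2 - x - 2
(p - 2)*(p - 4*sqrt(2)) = p^2 - 4*sqrt(2)*p - 2*p + 8*sqrt(2)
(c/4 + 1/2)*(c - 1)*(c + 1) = c^3/4 + c^2/2 - c/4 - 1/2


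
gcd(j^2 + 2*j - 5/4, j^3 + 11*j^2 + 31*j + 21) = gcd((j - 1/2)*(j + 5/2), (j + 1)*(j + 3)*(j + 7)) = 1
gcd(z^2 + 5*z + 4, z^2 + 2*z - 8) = z + 4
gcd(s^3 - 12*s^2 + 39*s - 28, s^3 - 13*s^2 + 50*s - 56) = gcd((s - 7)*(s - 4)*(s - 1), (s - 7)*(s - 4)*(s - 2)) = s^2 - 11*s + 28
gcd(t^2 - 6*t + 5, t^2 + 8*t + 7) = 1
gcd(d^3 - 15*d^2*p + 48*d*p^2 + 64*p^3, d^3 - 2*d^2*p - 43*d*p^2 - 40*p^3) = -d^2 + 7*d*p + 8*p^2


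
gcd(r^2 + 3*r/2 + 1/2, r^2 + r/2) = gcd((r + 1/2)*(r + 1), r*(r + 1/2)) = r + 1/2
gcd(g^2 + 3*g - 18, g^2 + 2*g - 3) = 1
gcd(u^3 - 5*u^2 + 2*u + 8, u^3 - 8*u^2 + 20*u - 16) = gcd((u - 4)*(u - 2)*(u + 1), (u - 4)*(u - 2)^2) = u^2 - 6*u + 8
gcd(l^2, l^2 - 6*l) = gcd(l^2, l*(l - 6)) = l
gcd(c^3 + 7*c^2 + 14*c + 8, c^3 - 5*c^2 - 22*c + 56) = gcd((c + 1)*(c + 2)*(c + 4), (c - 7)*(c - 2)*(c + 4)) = c + 4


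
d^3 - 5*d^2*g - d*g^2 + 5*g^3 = (d - 5*g)*(d - g)*(d + g)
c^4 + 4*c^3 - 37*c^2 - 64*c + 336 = (c - 4)*(c - 3)*(c + 4)*(c + 7)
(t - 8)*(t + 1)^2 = t^3 - 6*t^2 - 15*t - 8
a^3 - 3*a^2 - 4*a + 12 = (a - 3)*(a - 2)*(a + 2)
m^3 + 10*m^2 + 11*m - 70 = (m - 2)*(m + 5)*(m + 7)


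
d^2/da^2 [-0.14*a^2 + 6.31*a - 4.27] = -0.280000000000000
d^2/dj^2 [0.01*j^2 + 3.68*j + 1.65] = 0.0200000000000000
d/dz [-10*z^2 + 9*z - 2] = 9 - 20*z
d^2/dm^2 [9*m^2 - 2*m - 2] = 18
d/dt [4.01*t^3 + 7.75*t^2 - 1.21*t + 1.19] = 12.03*t^2 + 15.5*t - 1.21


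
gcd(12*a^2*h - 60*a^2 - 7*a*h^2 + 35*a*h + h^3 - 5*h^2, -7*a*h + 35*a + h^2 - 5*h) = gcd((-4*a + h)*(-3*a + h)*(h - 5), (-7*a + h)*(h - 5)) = h - 5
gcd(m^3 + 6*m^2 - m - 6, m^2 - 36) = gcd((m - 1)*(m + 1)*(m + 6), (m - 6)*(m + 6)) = m + 6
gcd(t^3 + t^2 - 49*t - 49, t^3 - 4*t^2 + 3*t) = 1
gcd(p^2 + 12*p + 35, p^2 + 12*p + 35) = p^2 + 12*p + 35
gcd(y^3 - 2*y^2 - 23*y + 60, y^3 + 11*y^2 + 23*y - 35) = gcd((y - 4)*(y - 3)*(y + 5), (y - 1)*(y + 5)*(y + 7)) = y + 5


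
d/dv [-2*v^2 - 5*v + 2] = -4*v - 5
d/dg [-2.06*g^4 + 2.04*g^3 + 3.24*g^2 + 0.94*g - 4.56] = -8.24*g^3 + 6.12*g^2 + 6.48*g + 0.94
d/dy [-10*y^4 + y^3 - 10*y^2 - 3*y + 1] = -40*y^3 + 3*y^2 - 20*y - 3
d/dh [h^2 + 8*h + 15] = 2*h + 8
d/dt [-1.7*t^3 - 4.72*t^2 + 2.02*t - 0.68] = -5.1*t^2 - 9.44*t + 2.02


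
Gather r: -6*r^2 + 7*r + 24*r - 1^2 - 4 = -6*r^2 + 31*r - 5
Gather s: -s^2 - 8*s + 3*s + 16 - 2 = -s^2 - 5*s + 14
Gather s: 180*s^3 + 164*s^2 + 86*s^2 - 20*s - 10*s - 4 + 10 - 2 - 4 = 180*s^3 + 250*s^2 - 30*s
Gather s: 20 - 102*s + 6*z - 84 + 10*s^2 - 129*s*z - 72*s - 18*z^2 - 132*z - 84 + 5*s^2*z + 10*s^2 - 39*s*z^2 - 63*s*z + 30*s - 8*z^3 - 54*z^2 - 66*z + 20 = s^2*(5*z + 20) + s*(-39*z^2 - 192*z - 144) - 8*z^3 - 72*z^2 - 192*z - 128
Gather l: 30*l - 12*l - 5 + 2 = 18*l - 3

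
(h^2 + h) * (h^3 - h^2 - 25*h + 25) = h^5 - 26*h^3 + 25*h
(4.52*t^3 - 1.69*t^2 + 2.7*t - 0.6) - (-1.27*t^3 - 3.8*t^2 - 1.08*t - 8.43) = 5.79*t^3 + 2.11*t^2 + 3.78*t + 7.83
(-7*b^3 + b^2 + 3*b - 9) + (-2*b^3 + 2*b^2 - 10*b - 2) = -9*b^3 + 3*b^2 - 7*b - 11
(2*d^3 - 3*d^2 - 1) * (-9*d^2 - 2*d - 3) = -18*d^5 + 23*d^4 + 18*d^2 + 2*d + 3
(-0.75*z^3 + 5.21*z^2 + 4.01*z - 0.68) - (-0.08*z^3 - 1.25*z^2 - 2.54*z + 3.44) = -0.67*z^3 + 6.46*z^2 + 6.55*z - 4.12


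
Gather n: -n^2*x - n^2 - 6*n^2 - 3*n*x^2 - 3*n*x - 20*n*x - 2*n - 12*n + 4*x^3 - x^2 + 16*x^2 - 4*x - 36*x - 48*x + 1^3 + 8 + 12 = n^2*(-x - 7) + n*(-3*x^2 - 23*x - 14) + 4*x^3 + 15*x^2 - 88*x + 21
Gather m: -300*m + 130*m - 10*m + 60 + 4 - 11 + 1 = 54 - 180*m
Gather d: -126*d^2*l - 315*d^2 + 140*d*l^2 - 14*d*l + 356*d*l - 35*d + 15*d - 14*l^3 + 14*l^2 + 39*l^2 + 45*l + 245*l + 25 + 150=d^2*(-126*l - 315) + d*(140*l^2 + 342*l - 20) - 14*l^3 + 53*l^2 + 290*l + 175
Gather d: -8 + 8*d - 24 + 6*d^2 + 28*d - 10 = 6*d^2 + 36*d - 42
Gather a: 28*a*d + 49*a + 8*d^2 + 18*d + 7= a*(28*d + 49) + 8*d^2 + 18*d + 7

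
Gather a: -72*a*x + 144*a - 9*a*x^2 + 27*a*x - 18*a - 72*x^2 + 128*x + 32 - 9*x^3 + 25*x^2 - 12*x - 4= a*(-9*x^2 - 45*x + 126) - 9*x^3 - 47*x^2 + 116*x + 28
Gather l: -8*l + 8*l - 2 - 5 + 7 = 0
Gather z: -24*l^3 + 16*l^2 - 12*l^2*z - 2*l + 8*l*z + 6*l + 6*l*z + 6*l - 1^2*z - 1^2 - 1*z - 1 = -24*l^3 + 16*l^2 + 10*l + z*(-12*l^2 + 14*l - 2) - 2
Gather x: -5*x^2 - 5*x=-5*x^2 - 5*x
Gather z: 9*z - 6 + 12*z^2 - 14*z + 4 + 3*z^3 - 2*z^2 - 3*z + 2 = 3*z^3 + 10*z^2 - 8*z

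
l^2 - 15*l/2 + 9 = (l - 6)*(l - 3/2)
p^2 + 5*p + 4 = (p + 1)*(p + 4)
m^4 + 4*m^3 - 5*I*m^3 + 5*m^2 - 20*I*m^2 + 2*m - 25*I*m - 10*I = (m + 2)*(m - 5*I)*(-I*m - I)*(I*m + I)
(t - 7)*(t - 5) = t^2 - 12*t + 35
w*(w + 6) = w^2 + 6*w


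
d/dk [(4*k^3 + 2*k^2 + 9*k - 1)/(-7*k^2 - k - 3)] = (-28*k^4 - 8*k^3 + 25*k^2 - 26*k - 28)/(49*k^4 + 14*k^3 + 43*k^2 + 6*k + 9)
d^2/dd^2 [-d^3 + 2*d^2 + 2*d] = 4 - 6*d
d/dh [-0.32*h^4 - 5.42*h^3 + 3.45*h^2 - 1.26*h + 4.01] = -1.28*h^3 - 16.26*h^2 + 6.9*h - 1.26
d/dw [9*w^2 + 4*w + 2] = 18*w + 4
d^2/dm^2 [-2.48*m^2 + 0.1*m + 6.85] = -4.96000000000000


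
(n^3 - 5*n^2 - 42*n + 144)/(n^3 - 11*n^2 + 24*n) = (n + 6)/n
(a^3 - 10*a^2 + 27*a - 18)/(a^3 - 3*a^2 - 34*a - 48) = (-a^3 + 10*a^2 - 27*a + 18)/(-a^3 + 3*a^2 + 34*a + 48)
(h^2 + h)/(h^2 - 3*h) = (h + 1)/(h - 3)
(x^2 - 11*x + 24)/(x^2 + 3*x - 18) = (x - 8)/(x + 6)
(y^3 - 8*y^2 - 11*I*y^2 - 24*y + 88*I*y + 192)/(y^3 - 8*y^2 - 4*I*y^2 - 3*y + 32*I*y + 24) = (y - 8*I)/(y - I)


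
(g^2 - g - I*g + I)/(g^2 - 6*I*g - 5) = (g - 1)/(g - 5*I)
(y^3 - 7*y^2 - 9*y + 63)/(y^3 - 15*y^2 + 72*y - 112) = (y^2 - 9)/(y^2 - 8*y + 16)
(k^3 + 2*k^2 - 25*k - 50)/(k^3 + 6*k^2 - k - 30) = (k^2 - 3*k - 10)/(k^2 + k - 6)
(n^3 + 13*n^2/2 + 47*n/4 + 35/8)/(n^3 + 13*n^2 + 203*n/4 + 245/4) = (n + 1/2)/(n + 7)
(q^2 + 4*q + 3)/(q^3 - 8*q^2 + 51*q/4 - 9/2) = 4*(q^2 + 4*q + 3)/(4*q^3 - 32*q^2 + 51*q - 18)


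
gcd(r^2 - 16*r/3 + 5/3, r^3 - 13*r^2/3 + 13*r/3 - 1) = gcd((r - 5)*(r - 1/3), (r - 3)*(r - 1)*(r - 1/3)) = r - 1/3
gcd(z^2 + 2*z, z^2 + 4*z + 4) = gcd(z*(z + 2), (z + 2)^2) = z + 2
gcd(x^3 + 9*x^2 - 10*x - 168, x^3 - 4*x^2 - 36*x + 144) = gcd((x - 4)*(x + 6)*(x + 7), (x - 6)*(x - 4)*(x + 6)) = x^2 + 2*x - 24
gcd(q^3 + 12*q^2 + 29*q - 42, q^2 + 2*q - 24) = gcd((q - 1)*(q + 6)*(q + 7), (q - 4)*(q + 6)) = q + 6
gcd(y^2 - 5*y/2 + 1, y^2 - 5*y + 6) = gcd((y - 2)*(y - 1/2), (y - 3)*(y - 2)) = y - 2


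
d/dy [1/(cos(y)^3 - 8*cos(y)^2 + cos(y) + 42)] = (3*cos(y)^2 - 16*cos(y) + 1)*sin(y)/(cos(y)^3 - 8*cos(y)^2 + cos(y) + 42)^2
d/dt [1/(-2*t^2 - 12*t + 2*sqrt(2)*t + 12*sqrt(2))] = (t - sqrt(2)/2 + 3)/(t^2 - sqrt(2)*t + 6*t - 6*sqrt(2))^2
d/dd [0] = 0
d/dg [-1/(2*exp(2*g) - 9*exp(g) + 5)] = (4*exp(g) - 9)*exp(g)/(2*exp(2*g) - 9*exp(g) + 5)^2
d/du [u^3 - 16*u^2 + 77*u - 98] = 3*u^2 - 32*u + 77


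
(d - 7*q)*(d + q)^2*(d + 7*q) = d^4 + 2*d^3*q - 48*d^2*q^2 - 98*d*q^3 - 49*q^4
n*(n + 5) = n^2 + 5*n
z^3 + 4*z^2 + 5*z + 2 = (z + 1)^2*(z + 2)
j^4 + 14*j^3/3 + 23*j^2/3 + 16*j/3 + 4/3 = (j + 2/3)*(j + 1)^2*(j + 2)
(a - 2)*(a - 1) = a^2 - 3*a + 2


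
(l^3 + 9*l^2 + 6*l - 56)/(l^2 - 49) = (l^2 + 2*l - 8)/(l - 7)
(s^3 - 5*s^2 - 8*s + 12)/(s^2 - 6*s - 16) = (s^2 - 7*s + 6)/(s - 8)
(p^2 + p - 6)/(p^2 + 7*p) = (p^2 + p - 6)/(p*(p + 7))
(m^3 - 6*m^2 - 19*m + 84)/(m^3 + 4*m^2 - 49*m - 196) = (m - 3)/(m + 7)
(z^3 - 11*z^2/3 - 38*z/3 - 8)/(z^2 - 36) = (3*z^2 + 7*z + 4)/(3*(z + 6))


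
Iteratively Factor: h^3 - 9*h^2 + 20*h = (h)*(h^2 - 9*h + 20) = h*(h - 5)*(h - 4)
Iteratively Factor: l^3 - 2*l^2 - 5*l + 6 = (l - 3)*(l^2 + l - 2) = (l - 3)*(l - 1)*(l + 2)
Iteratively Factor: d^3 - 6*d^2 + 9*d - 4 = (d - 4)*(d^2 - 2*d + 1) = (d - 4)*(d - 1)*(d - 1)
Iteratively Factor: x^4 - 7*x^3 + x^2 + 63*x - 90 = (x - 3)*(x^3 - 4*x^2 - 11*x + 30) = (x - 3)*(x - 2)*(x^2 - 2*x - 15) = (x - 5)*(x - 3)*(x - 2)*(x + 3)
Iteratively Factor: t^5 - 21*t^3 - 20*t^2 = (t + 1)*(t^4 - t^3 - 20*t^2) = (t + 1)*(t + 4)*(t^3 - 5*t^2) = (t - 5)*(t + 1)*(t + 4)*(t^2) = t*(t - 5)*(t + 1)*(t + 4)*(t)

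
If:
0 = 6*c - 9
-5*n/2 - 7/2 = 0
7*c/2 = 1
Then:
No Solution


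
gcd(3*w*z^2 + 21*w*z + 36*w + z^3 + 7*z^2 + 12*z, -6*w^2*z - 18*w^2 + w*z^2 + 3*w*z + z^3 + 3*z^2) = 3*w*z + 9*w + z^2 + 3*z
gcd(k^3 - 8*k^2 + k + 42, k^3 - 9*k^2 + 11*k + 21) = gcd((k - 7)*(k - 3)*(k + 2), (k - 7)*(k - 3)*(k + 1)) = k^2 - 10*k + 21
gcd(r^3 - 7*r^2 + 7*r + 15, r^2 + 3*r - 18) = r - 3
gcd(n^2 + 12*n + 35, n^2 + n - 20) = n + 5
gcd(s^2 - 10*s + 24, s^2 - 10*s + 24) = s^2 - 10*s + 24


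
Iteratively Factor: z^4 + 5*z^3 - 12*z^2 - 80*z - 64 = (z + 4)*(z^3 + z^2 - 16*z - 16) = (z + 4)^2*(z^2 - 3*z - 4) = (z + 1)*(z + 4)^2*(z - 4)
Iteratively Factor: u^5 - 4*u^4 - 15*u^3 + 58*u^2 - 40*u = (u)*(u^4 - 4*u^3 - 15*u^2 + 58*u - 40) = u*(u - 2)*(u^3 - 2*u^2 - 19*u + 20) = u*(u - 2)*(u - 1)*(u^2 - u - 20) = u*(u - 2)*(u - 1)*(u + 4)*(u - 5)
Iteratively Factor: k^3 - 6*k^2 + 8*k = (k - 2)*(k^2 - 4*k) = k*(k - 2)*(k - 4)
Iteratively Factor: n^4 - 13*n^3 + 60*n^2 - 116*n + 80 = (n - 4)*(n^3 - 9*n^2 + 24*n - 20) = (n - 4)*(n - 2)*(n^2 - 7*n + 10) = (n - 4)*(n - 2)^2*(n - 5)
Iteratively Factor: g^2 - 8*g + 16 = (g - 4)*(g - 4)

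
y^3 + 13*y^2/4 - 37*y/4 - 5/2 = (y - 2)*(y + 1/4)*(y + 5)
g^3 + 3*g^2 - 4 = (g - 1)*(g + 2)^2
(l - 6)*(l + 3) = l^2 - 3*l - 18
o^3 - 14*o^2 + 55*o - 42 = (o - 7)*(o - 6)*(o - 1)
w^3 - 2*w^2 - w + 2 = (w - 2)*(w - 1)*(w + 1)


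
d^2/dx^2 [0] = 0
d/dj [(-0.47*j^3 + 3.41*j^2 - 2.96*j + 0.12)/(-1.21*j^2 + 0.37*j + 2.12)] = (0.5687*j^4 - 0.347799999999999*j^3 - 5.3091*j^2 + 14.7488*j - 6.3196)/(1.4641*j^4 - 0.8954*j^3 - 4.9935*j^2 + 1.5688*j + 4.4944)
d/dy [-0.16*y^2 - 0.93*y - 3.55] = -0.32*y - 0.93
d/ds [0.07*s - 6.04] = 0.0700000000000000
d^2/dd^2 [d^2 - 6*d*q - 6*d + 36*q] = 2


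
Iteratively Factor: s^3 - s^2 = (s - 1)*(s^2) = s*(s - 1)*(s)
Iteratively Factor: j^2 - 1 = (j - 1)*(j + 1)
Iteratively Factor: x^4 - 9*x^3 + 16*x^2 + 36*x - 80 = (x + 2)*(x^3 - 11*x^2 + 38*x - 40) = (x - 2)*(x + 2)*(x^2 - 9*x + 20) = (x - 4)*(x - 2)*(x + 2)*(x - 5)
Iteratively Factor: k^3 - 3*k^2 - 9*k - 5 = (k + 1)*(k^2 - 4*k - 5) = (k - 5)*(k + 1)*(k + 1)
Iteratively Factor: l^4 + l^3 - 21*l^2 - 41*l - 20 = (l + 4)*(l^3 - 3*l^2 - 9*l - 5) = (l - 5)*(l + 4)*(l^2 + 2*l + 1) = (l - 5)*(l + 1)*(l + 4)*(l + 1)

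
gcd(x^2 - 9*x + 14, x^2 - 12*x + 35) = x - 7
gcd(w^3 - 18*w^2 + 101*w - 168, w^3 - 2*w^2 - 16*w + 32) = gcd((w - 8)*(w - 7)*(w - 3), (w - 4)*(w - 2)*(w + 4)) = 1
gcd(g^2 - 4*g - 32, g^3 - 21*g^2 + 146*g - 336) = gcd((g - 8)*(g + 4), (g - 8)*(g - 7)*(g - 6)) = g - 8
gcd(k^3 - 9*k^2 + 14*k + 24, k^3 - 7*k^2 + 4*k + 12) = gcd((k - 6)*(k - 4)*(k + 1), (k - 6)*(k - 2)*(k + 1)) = k^2 - 5*k - 6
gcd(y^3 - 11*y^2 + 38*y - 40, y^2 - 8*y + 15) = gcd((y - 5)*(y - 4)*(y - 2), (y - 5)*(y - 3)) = y - 5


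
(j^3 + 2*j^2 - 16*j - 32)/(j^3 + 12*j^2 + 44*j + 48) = (j - 4)/(j + 6)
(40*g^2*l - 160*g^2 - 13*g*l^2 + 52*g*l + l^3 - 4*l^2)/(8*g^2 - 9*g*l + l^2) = (5*g*l - 20*g - l^2 + 4*l)/(g - l)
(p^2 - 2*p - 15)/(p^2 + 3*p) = (p - 5)/p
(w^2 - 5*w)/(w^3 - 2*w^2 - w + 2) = w*(w - 5)/(w^3 - 2*w^2 - w + 2)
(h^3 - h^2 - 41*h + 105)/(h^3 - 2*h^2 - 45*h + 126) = (h - 5)/(h - 6)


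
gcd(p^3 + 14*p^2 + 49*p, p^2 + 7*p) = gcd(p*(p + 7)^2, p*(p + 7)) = p^2 + 7*p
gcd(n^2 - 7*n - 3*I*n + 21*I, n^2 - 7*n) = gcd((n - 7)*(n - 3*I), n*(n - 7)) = n - 7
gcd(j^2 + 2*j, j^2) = j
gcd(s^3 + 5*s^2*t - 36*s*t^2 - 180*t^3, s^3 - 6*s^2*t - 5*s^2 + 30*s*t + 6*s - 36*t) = s - 6*t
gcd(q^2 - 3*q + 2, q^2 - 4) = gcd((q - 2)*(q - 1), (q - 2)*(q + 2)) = q - 2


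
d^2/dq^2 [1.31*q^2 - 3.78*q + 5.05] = 2.62000000000000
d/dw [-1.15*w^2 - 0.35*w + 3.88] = -2.3*w - 0.35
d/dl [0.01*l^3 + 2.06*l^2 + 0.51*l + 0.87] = 0.03*l^2 + 4.12*l + 0.51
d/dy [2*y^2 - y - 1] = 4*y - 1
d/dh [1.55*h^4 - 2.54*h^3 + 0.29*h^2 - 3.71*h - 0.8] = 6.2*h^3 - 7.62*h^2 + 0.58*h - 3.71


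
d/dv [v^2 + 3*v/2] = 2*v + 3/2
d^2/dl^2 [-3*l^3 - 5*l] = -18*l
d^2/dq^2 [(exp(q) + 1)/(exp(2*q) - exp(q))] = (exp(3*q) + 5*exp(2*q) - 3*exp(q) + 1)*exp(-q)/(exp(3*q) - 3*exp(2*q) + 3*exp(q) - 1)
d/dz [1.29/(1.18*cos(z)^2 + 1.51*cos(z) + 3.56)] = (3.0444*cos(z) + 1.9479)*sin(z)/(1.18*cos(z)^2 + 1.51*cos(z) + 3.56)^2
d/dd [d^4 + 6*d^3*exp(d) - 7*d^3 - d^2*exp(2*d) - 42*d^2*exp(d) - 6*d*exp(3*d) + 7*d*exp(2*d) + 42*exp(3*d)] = 6*d^3*exp(d) + 4*d^3 - 2*d^2*exp(2*d) - 24*d^2*exp(d) - 21*d^2 - 18*d*exp(3*d) + 12*d*exp(2*d) - 84*d*exp(d) + 120*exp(3*d) + 7*exp(2*d)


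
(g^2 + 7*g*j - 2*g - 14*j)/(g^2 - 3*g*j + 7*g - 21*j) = (g^2 + 7*g*j - 2*g - 14*j)/(g^2 - 3*g*j + 7*g - 21*j)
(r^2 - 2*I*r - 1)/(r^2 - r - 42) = (-r^2 + 2*I*r + 1)/(-r^2 + r + 42)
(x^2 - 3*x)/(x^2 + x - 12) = x/(x + 4)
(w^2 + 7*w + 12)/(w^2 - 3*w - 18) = (w + 4)/(w - 6)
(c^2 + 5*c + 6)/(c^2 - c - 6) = (c + 3)/(c - 3)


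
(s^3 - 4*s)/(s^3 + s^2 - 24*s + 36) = s*(s + 2)/(s^2 + 3*s - 18)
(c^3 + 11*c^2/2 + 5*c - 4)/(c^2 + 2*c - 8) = (c^2 + 3*c/2 - 1)/(c - 2)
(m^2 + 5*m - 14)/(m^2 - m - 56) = (m - 2)/(m - 8)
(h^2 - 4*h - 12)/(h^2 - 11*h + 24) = (h^2 - 4*h - 12)/(h^2 - 11*h + 24)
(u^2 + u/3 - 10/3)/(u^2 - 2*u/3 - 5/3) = (u + 2)/(u + 1)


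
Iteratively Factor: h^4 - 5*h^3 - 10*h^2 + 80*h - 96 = (h - 4)*(h^3 - h^2 - 14*h + 24) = (h - 4)*(h - 2)*(h^2 + h - 12) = (h - 4)*(h - 3)*(h - 2)*(h + 4)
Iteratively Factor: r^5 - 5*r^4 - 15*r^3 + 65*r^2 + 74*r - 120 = (r - 5)*(r^4 - 15*r^2 - 10*r + 24) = (r - 5)*(r + 3)*(r^3 - 3*r^2 - 6*r + 8) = (r - 5)*(r - 1)*(r + 3)*(r^2 - 2*r - 8) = (r - 5)*(r - 1)*(r + 2)*(r + 3)*(r - 4)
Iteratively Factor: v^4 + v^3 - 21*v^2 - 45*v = (v)*(v^3 + v^2 - 21*v - 45) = v*(v - 5)*(v^2 + 6*v + 9) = v*(v - 5)*(v + 3)*(v + 3)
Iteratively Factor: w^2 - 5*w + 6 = (w - 3)*(w - 2)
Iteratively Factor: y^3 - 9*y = (y)*(y^2 - 9) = y*(y - 3)*(y + 3)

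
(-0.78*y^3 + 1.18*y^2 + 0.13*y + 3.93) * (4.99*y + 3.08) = -3.8922*y^4 + 3.4858*y^3 + 4.2831*y^2 + 20.0111*y + 12.1044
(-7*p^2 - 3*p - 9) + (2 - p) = -7*p^2 - 4*p - 7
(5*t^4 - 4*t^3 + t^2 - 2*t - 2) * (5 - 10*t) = -50*t^5 + 65*t^4 - 30*t^3 + 25*t^2 + 10*t - 10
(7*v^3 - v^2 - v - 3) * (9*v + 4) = 63*v^4 + 19*v^3 - 13*v^2 - 31*v - 12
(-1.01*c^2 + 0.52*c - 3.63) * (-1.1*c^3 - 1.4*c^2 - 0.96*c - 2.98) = 1.111*c^5 + 0.842*c^4 + 4.2346*c^3 + 7.5926*c^2 + 1.9352*c + 10.8174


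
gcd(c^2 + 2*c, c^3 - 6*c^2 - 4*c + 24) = c + 2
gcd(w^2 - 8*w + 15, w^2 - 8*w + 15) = w^2 - 8*w + 15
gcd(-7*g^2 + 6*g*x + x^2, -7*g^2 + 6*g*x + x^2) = -7*g^2 + 6*g*x + x^2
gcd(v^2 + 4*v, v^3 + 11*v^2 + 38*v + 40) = v + 4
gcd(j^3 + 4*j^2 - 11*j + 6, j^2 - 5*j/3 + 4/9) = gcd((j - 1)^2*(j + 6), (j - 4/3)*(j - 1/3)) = 1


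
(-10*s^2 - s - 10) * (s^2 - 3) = -10*s^4 - s^3 + 20*s^2 + 3*s + 30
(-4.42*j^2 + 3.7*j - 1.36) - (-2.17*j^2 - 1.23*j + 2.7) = -2.25*j^2 + 4.93*j - 4.06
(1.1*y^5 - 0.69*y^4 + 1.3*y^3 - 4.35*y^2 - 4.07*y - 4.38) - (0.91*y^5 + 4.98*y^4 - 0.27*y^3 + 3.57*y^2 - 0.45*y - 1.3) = 0.19*y^5 - 5.67*y^4 + 1.57*y^3 - 7.92*y^2 - 3.62*y - 3.08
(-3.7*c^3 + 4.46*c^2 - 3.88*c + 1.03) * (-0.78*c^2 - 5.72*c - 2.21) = 2.886*c^5 + 17.6852*c^4 - 14.3078*c^3 + 11.5336*c^2 + 2.6832*c - 2.2763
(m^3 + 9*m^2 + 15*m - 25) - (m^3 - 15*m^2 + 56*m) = 24*m^2 - 41*m - 25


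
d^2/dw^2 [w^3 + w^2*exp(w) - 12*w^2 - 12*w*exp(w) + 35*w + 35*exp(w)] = w^2*exp(w) - 8*w*exp(w) + 6*w + 13*exp(w) - 24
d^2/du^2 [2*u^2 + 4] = 4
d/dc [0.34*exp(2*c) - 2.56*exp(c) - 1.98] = (0.68*exp(c) - 2.56)*exp(c)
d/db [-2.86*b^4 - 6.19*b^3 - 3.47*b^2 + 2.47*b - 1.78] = -11.44*b^3 - 18.57*b^2 - 6.94*b + 2.47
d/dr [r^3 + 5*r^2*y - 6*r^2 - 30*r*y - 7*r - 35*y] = 3*r^2 + 10*r*y - 12*r - 30*y - 7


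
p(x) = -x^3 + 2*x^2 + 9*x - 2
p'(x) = -3*x^2 + 4*x + 9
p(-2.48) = 3.23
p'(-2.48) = -19.37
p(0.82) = 6.17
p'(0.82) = 10.26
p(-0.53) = -6.06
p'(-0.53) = 6.04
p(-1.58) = -7.28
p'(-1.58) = -4.81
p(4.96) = -30.18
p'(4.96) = -44.96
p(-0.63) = -6.63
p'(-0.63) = 5.29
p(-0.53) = -6.06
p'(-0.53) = 6.04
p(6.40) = -124.62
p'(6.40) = -88.28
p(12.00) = -1334.00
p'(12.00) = -375.00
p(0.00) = -2.00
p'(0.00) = 9.00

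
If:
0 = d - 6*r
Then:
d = 6*r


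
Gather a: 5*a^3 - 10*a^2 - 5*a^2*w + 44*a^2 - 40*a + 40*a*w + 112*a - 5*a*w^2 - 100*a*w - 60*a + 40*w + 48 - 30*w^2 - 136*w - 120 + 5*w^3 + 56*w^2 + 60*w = 5*a^3 + a^2*(34 - 5*w) + a*(-5*w^2 - 60*w + 12) + 5*w^3 + 26*w^2 - 36*w - 72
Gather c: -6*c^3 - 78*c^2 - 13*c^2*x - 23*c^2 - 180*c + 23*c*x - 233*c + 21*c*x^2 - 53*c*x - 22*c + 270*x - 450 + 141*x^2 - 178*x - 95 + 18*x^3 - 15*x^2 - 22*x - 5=-6*c^3 + c^2*(-13*x - 101) + c*(21*x^2 - 30*x - 435) + 18*x^3 + 126*x^2 + 70*x - 550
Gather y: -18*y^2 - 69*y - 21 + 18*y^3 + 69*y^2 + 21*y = 18*y^3 + 51*y^2 - 48*y - 21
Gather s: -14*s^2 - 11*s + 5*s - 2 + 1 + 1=-14*s^2 - 6*s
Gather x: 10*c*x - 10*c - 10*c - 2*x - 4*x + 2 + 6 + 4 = -20*c + x*(10*c - 6) + 12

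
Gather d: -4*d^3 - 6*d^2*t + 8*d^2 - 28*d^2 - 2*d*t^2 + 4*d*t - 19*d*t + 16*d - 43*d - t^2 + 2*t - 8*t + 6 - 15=-4*d^3 + d^2*(-6*t - 20) + d*(-2*t^2 - 15*t - 27) - t^2 - 6*t - 9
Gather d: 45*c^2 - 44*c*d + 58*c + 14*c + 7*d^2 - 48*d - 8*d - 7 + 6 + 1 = 45*c^2 + 72*c + 7*d^2 + d*(-44*c - 56)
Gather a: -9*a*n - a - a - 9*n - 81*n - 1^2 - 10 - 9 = a*(-9*n - 2) - 90*n - 20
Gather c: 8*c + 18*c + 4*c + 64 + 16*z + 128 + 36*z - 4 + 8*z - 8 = 30*c + 60*z + 180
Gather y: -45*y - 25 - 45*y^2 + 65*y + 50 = -45*y^2 + 20*y + 25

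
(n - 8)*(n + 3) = n^2 - 5*n - 24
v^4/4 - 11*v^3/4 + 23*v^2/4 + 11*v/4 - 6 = (v/4 + 1/4)*(v - 8)*(v - 3)*(v - 1)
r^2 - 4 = (r - 2)*(r + 2)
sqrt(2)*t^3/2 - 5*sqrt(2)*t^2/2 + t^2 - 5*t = t*(t - 5)*(sqrt(2)*t/2 + 1)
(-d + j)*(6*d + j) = -6*d^2 + 5*d*j + j^2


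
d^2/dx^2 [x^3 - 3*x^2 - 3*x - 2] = 6*x - 6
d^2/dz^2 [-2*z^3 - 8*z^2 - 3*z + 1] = -12*z - 16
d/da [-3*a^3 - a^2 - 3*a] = -9*a^2 - 2*a - 3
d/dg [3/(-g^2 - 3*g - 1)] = 3*(2*g + 3)/(g^2 + 3*g + 1)^2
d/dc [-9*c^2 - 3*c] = -18*c - 3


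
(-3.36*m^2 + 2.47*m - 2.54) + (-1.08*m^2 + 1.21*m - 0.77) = -4.44*m^2 + 3.68*m - 3.31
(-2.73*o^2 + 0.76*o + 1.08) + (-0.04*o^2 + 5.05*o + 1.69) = -2.77*o^2 + 5.81*o + 2.77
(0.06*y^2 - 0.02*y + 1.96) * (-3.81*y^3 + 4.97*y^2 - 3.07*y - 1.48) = -0.2286*y^5 + 0.3744*y^4 - 7.7512*y^3 + 9.7138*y^2 - 5.9876*y - 2.9008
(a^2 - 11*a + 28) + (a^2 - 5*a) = 2*a^2 - 16*a + 28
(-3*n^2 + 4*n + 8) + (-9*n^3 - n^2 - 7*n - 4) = -9*n^3 - 4*n^2 - 3*n + 4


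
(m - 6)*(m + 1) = m^2 - 5*m - 6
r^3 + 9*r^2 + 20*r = r*(r + 4)*(r + 5)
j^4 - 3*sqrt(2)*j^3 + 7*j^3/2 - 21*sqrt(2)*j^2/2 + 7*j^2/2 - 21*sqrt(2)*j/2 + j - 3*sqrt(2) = (j + 1/2)*(j + 1)*(j + 2)*(j - 3*sqrt(2))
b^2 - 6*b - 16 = (b - 8)*(b + 2)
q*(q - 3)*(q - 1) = q^3 - 4*q^2 + 3*q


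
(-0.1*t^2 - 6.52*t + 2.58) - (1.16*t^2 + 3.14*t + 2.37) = -1.26*t^2 - 9.66*t + 0.21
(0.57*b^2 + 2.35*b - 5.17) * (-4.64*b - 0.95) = -2.6448*b^3 - 11.4455*b^2 + 21.7563*b + 4.9115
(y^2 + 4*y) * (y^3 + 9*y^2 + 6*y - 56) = y^5 + 13*y^4 + 42*y^3 - 32*y^2 - 224*y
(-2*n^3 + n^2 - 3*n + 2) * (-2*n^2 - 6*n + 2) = 4*n^5 + 10*n^4 - 4*n^3 + 16*n^2 - 18*n + 4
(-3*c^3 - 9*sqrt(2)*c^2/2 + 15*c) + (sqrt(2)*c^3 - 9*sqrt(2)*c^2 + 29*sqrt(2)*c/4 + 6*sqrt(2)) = -3*c^3 + sqrt(2)*c^3 - 27*sqrt(2)*c^2/2 + 29*sqrt(2)*c/4 + 15*c + 6*sqrt(2)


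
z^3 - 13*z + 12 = (z - 3)*(z - 1)*(z + 4)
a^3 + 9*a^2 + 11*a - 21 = (a - 1)*(a + 3)*(a + 7)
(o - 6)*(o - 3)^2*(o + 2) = o^4 - 10*o^3 + 21*o^2 + 36*o - 108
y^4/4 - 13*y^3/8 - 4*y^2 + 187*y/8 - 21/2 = (y/4 + 1)*(y - 7)*(y - 3)*(y - 1/2)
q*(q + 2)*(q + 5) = q^3 + 7*q^2 + 10*q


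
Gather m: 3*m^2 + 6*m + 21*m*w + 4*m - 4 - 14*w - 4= 3*m^2 + m*(21*w + 10) - 14*w - 8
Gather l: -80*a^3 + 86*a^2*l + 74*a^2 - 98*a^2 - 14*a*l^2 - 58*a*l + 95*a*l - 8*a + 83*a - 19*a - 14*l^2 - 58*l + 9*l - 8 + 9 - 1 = -80*a^3 - 24*a^2 + 56*a + l^2*(-14*a - 14) + l*(86*a^2 + 37*a - 49)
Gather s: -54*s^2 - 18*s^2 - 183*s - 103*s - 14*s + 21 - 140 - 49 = -72*s^2 - 300*s - 168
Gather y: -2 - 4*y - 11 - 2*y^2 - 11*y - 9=-2*y^2 - 15*y - 22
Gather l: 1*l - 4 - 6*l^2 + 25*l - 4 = -6*l^2 + 26*l - 8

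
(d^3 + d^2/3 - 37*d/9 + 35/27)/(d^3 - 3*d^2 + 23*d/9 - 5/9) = (d + 7/3)/(d - 1)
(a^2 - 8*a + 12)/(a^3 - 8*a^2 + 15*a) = (a^2 - 8*a + 12)/(a*(a^2 - 8*a + 15))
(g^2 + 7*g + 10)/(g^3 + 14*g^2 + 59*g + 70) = 1/(g + 7)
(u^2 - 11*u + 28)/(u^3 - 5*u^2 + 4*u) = (u - 7)/(u*(u - 1))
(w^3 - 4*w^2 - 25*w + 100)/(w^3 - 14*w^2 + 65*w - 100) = (w + 5)/(w - 5)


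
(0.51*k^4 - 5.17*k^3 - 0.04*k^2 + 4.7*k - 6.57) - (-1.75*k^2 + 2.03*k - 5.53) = 0.51*k^4 - 5.17*k^3 + 1.71*k^2 + 2.67*k - 1.04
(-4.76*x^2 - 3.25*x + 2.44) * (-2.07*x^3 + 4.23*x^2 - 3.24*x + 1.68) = 9.8532*x^5 - 13.4073*x^4 - 3.3759*x^3 + 12.8544*x^2 - 13.3656*x + 4.0992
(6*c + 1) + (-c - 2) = 5*c - 1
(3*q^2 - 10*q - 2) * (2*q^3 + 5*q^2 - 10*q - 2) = 6*q^5 - 5*q^4 - 84*q^3 + 84*q^2 + 40*q + 4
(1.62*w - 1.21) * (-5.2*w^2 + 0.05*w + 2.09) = -8.424*w^3 + 6.373*w^2 + 3.3253*w - 2.5289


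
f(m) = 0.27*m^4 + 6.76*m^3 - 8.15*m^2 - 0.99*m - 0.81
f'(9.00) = 2282.31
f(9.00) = 6029.64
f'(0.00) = -0.99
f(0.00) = -0.81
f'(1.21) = 10.89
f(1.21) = -1.39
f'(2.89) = 147.35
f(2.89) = 110.26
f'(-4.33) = 362.14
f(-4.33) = -603.21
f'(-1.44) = 61.31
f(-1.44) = -35.31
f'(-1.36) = 55.97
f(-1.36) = -30.62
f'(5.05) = 572.98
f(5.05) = 832.55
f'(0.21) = -3.51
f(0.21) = -1.31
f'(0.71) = -1.95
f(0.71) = -3.13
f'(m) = 1.08*m^3 + 20.28*m^2 - 16.3*m - 0.99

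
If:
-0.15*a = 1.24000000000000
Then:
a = -8.27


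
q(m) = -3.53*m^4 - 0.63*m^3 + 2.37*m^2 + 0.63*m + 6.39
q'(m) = -14.12*m^3 - 1.89*m^2 + 4.74*m + 0.63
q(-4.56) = -1413.75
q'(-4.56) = 1278.56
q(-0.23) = 6.37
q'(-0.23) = -0.39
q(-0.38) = 6.45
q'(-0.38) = -0.67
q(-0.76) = 6.38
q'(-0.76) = 2.13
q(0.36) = 6.84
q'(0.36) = 1.43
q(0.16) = 6.55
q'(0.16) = 1.28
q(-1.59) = -8.65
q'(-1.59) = 45.07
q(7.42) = -10815.98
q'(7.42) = -5836.54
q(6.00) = -4615.47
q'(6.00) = -3088.89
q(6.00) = -4615.47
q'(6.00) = -3088.89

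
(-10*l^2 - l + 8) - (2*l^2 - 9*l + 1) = -12*l^2 + 8*l + 7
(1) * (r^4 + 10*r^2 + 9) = r^4 + 10*r^2 + 9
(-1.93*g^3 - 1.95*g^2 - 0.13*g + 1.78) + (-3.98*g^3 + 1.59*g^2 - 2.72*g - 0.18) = -5.91*g^3 - 0.36*g^2 - 2.85*g + 1.6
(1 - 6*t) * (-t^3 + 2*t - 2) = 6*t^4 - t^3 - 12*t^2 + 14*t - 2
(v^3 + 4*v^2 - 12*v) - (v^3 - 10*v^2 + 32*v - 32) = 14*v^2 - 44*v + 32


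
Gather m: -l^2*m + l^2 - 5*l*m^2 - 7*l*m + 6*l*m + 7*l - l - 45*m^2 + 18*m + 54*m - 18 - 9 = l^2 + 6*l + m^2*(-5*l - 45) + m*(-l^2 - l + 72) - 27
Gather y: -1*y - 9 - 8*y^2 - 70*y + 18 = -8*y^2 - 71*y + 9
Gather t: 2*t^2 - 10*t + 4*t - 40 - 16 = 2*t^2 - 6*t - 56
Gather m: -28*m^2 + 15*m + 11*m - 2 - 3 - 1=-28*m^2 + 26*m - 6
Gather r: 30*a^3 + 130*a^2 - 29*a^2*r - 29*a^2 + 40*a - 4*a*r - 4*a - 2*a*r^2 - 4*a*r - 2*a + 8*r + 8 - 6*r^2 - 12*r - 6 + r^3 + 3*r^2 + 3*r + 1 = 30*a^3 + 101*a^2 + 34*a + r^3 + r^2*(-2*a - 3) + r*(-29*a^2 - 8*a - 1) + 3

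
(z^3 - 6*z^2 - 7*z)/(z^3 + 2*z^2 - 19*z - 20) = z*(z - 7)/(z^2 + z - 20)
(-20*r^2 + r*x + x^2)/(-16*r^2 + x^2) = (5*r + x)/(4*r + x)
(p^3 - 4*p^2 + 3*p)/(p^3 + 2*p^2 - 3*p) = (p - 3)/(p + 3)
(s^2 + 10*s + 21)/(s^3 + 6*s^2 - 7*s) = (s + 3)/(s*(s - 1))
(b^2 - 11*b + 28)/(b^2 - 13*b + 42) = (b - 4)/(b - 6)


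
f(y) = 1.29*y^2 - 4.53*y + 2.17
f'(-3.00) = -12.27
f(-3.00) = 27.37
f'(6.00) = 10.95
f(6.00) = 21.43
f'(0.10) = -4.27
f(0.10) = 1.73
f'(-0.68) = -6.28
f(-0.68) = 5.85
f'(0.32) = -3.70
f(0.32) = 0.85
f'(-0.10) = -4.79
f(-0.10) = 2.64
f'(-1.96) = -9.59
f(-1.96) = 16.00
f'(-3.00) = -12.27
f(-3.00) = 27.37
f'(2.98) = 3.16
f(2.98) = 0.13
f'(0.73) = -2.65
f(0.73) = -0.45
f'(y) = 2.58*y - 4.53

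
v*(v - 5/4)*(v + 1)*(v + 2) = v^4 + 7*v^3/4 - 7*v^2/4 - 5*v/2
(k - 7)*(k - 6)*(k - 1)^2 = k^4 - 15*k^3 + 69*k^2 - 97*k + 42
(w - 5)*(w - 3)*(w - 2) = w^3 - 10*w^2 + 31*w - 30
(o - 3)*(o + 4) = o^2 + o - 12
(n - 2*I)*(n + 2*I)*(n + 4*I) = n^3 + 4*I*n^2 + 4*n + 16*I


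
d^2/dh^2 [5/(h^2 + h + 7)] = 10*(-h^2 - h + (2*h + 1)^2 - 7)/(h^2 + h + 7)^3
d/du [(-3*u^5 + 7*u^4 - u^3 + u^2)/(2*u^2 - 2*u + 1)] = u*(-18*u^5 + 52*u^4 - 59*u^3 + 32*u^2 - 5*u + 2)/(4*u^4 - 8*u^3 + 8*u^2 - 4*u + 1)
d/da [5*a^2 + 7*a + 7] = 10*a + 7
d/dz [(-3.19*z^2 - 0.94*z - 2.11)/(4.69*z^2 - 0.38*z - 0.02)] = (5.6208*z^2 + 19.9194*z - 0.783)/(21.9961*z^4 - 3.5644*z^3 - 0.0432*z^2 + 0.0152*z + 0.0004)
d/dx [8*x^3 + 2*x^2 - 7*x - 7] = 24*x^2 + 4*x - 7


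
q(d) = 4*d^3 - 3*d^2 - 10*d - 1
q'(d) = 12*d^2 - 6*d - 10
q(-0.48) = 2.67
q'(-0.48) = -4.36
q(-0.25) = 1.25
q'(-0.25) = -7.75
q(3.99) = 165.42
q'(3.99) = 157.10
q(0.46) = -5.85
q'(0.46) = -10.22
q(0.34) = -4.59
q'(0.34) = -10.65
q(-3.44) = -164.93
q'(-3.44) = 152.64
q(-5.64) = -757.65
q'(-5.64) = 405.56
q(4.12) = 186.61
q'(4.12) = 168.97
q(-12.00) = -7225.00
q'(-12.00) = 1790.00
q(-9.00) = -3070.00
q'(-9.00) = 1016.00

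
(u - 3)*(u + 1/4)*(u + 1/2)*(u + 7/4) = u^4 - u^3/2 - 97*u^2/16 - 131*u/32 - 21/32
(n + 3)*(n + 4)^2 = n^3 + 11*n^2 + 40*n + 48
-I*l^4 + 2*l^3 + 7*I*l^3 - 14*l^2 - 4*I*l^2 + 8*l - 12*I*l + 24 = (l - 6)*(l - 2)*(l + 2*I)*(-I*l - I)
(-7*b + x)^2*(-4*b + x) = -196*b^3 + 105*b^2*x - 18*b*x^2 + x^3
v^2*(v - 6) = v^3 - 6*v^2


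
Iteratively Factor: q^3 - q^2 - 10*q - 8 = (q - 4)*(q^2 + 3*q + 2) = (q - 4)*(q + 1)*(q + 2)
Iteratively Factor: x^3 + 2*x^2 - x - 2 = (x + 1)*(x^2 + x - 2) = (x - 1)*(x + 1)*(x + 2)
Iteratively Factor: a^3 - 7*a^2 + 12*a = (a - 3)*(a^2 - 4*a) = a*(a - 3)*(a - 4)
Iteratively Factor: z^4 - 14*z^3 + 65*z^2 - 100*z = (z)*(z^3 - 14*z^2 + 65*z - 100) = z*(z - 4)*(z^2 - 10*z + 25) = z*(z - 5)*(z - 4)*(z - 5)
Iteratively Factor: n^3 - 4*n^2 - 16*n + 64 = (n - 4)*(n^2 - 16) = (n - 4)*(n + 4)*(n - 4)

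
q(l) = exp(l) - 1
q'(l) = exp(l)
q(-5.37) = -1.00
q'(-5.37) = 0.00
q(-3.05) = -0.95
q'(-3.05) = 0.05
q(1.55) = 3.71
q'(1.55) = 4.71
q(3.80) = 43.70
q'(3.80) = 44.70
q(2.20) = 8.03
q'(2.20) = 9.03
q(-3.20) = -0.96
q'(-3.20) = 0.04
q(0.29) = 0.34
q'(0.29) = 1.34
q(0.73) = 1.08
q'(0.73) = 2.08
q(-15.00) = -1.00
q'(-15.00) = 0.00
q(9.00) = 8102.08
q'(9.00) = 8103.08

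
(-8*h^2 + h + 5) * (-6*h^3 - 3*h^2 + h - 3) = 48*h^5 + 18*h^4 - 41*h^3 + 10*h^2 + 2*h - 15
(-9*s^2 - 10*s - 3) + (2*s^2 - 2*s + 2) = -7*s^2 - 12*s - 1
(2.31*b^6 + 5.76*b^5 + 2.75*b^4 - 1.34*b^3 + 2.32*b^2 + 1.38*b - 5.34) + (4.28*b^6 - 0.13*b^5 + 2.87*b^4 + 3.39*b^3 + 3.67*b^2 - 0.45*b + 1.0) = 6.59*b^6 + 5.63*b^5 + 5.62*b^4 + 2.05*b^3 + 5.99*b^2 + 0.93*b - 4.34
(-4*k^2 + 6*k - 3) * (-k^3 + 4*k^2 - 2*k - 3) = 4*k^5 - 22*k^4 + 35*k^3 - 12*k^2 - 12*k + 9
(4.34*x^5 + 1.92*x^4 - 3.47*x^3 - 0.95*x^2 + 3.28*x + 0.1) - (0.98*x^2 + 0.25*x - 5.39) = 4.34*x^5 + 1.92*x^4 - 3.47*x^3 - 1.93*x^2 + 3.03*x + 5.49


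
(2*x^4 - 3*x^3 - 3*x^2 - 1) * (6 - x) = -2*x^5 + 15*x^4 - 15*x^3 - 18*x^2 + x - 6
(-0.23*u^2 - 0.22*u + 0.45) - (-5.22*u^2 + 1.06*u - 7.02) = 4.99*u^2 - 1.28*u + 7.47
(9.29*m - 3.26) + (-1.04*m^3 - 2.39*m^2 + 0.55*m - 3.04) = -1.04*m^3 - 2.39*m^2 + 9.84*m - 6.3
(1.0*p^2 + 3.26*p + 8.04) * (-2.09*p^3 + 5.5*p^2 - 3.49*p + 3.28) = -2.09*p^5 - 1.3134*p^4 - 2.3636*p^3 + 36.1226*p^2 - 17.3668*p + 26.3712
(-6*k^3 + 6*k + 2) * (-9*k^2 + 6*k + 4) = 54*k^5 - 36*k^4 - 78*k^3 + 18*k^2 + 36*k + 8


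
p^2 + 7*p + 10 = (p + 2)*(p + 5)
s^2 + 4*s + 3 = (s + 1)*(s + 3)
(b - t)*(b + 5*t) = b^2 + 4*b*t - 5*t^2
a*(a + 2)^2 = a^3 + 4*a^2 + 4*a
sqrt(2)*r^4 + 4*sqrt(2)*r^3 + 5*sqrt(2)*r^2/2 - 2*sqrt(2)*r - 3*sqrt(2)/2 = (r + 1)*(r + 3)*(r - sqrt(2)/2)*(sqrt(2)*r + 1)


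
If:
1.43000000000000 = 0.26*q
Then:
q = 5.50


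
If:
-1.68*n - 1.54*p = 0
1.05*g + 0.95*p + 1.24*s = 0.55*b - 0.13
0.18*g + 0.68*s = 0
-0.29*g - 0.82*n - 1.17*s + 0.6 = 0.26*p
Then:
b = -4.69604519774011*s - 1.87149460708783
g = -3.77777777777778*s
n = 1.11864406779661 - 0.13879472693032*s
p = 0.151412429378531*s - 1.22033898305085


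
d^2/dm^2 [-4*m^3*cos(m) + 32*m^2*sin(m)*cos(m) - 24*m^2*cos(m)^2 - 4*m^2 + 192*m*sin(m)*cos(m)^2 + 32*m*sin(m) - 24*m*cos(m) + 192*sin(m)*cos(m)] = 4*m^3*cos(m) + 24*m^2*sin(m) - 64*m^2*sin(2*m) + 48*m^2*cos(2*m) - 80*m*sin(m) + 96*m*sin(2*m) - 432*m*sin(3*m) + 128*m*cos(2*m) + 48*sin(m) - 352*sin(2*m) + 160*cos(m) - 24*cos(2*m) + 288*cos(3*m) - 32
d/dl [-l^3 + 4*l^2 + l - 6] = -3*l^2 + 8*l + 1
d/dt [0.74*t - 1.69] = 0.740000000000000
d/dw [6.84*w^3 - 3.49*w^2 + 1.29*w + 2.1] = 20.52*w^2 - 6.98*w + 1.29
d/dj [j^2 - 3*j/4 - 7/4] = 2*j - 3/4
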